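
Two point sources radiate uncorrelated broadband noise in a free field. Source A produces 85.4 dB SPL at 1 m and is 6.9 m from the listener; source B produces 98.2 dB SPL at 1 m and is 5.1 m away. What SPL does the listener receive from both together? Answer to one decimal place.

84.2 dB SPL

At the listener: L_A = 85.4 − 20·log₁₀(6.9) = 68.62 dB; L_B = 98.2 − 20·log₁₀(5.1) = 84.05 dB.
Combined: 10·log₁₀(10^(68.62/10)+10^(84.05/10)) = 84.2 dB SPL.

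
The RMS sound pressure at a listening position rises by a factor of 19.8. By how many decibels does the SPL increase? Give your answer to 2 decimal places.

SPL change from a pressure ratio uses the 20·log₁₀ form:
20·log₁₀(19.8) = 25.93 dB.

25.93 dB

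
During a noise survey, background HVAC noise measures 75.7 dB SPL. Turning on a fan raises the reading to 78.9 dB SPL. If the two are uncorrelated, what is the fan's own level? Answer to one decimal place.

76.1 dB SPL

Subtract intensities: L_src = 10·log₁₀(10^(L_total/10) − 10^(L_bg/10)).
L_src = 10·log₁₀(10^(78.9/10) − 10^(75.7/10)) = 10·log₁₀(40470000) = 76.1 dB SPL.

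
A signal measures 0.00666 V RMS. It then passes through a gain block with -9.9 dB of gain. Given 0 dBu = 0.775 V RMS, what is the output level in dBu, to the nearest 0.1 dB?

Input level: 20·log₁₀(0.00666/0.775) = -41.32 dBu.
Output: -41.32 − 9.9 = -51.2 dBu.

-51.2 dBu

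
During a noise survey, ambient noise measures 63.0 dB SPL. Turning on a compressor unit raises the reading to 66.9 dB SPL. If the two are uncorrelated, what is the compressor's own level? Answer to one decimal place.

Remove the background by subtracting linear intensities:
L_src = 10·log₁₀(10^(66.9/10) − 10^(63.0/10)) = 10·log₁₀(2903000) = 64.6 dB SPL.

64.6 dB SPL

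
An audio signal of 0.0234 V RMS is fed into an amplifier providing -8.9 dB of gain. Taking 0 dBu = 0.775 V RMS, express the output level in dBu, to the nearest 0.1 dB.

Input level: 20·log₁₀(0.0234/0.775) = -30.40 dBu.
Output: -30.40 − 8.9 = -39.3 dBu.

-39.3 dBu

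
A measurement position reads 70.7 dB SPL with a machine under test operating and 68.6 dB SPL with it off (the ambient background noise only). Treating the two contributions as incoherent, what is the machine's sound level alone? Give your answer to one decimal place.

66.5 dB SPL

Background correction is a power subtraction:
L_src = 10·log₁₀(10^(70.7/10) − 10^(68.6/10)) = 10·log₁₀(4505000) = 66.5 dB SPL.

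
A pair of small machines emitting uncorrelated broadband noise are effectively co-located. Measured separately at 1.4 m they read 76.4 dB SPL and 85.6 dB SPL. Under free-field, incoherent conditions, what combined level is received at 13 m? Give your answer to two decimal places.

Combined at 1.4 m: 10·log₁₀(10^(76.4/10)+10^(85.6/10)) = 86.093 dB SPL.
Then apply −20·log₁₀(13/1.4) = -19.356 dB → 66.74 dB SPL.

66.74 dB SPL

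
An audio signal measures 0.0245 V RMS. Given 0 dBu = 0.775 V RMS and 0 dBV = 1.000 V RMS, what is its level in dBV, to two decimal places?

dBV = 20·log₁₀(V / 1.000 V).
20·log₁₀(0.0245/1.000) = -32.22 dBV.

-32.22 dBV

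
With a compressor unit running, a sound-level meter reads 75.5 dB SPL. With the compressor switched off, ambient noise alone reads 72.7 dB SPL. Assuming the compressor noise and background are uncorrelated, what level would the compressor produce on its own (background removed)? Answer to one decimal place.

72.3 dB SPL

Remove the background by subtracting linear intensities:
L_src = 10·log₁₀(10^(75.5/10) − 10^(72.7/10)) = 10·log₁₀(16860000) = 72.3 dB SPL.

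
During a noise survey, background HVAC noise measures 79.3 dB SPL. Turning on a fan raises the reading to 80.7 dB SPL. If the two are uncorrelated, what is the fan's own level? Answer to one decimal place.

75.1 dB SPL

Remove the background by subtracting linear intensities:
L_src = 10·log₁₀(10^(80.7/10) − 10^(79.3/10)) = 10·log₁₀(32380000) = 75.1 dB SPL.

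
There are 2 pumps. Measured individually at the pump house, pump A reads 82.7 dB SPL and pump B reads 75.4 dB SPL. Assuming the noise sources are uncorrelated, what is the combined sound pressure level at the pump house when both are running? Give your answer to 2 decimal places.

Add the sources as powers (linear), then convert back to dB:
L_total = 10·log₁₀(10^(82.7/10) + 10^(75.4/10)) = 10·log₁₀(220900000) = 83.44 dB SPL.

83.44 dB SPL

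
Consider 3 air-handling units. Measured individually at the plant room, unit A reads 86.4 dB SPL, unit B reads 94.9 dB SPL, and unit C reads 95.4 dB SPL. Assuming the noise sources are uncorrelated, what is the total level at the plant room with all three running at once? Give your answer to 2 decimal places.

Incoherent sources sum as intensities:
L_total = 10·log₁₀(10^(86.4/10) + 10^(94.9/10) + 10^(95.4/10)) = 10·log₁₀(6994000000) = 98.45 dB SPL.

98.45 dB SPL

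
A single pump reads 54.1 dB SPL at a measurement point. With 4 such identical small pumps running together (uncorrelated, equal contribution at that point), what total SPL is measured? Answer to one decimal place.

60.1 dB SPL

4 equal incoherent sources raise the level by 10·log₁₀(4) = 6.02 dB.
L_total = 54.1 + 6.02 = 60.1 dB SPL.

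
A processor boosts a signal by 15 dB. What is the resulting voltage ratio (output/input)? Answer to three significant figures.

Voltage ratio = 10^(dB/20).
10^(15/20) = 10^(0.7500) = 5.62.

5.62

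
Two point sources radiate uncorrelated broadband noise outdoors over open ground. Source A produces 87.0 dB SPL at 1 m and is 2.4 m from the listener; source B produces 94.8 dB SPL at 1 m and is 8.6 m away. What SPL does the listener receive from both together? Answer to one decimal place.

At the listener: L_A = 87.0 − 20·log₁₀(2.4) = 79.40 dB; L_B = 94.8 − 20·log₁₀(8.6) = 76.11 dB.
Combined: 10·log₁₀(10^(79.40/10)+10^(76.11/10)) = 81.1 dB SPL.

81.1 dB SPL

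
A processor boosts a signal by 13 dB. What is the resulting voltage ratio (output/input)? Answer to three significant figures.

Voltage ratio = 10^(dB/20).
10^(13/20) = 10^(0.6500) = 4.47.

4.47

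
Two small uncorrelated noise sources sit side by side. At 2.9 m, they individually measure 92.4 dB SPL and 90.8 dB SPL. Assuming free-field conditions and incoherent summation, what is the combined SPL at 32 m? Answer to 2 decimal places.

Combined at 2.9 m: 10·log₁₀(10^(92.4/10)+10^(90.8/10)) = 94.684 dB SPL.
Then apply −20·log₁₀(32/2.9) = -20.855 dB → 73.83 dB SPL.

73.83 dB SPL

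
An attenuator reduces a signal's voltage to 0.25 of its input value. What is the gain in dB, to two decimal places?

-12.04 dB

Voltage ratio → dB uses the 20·log₁₀ form:
20·log₁₀(0.25) = -12.04 dB.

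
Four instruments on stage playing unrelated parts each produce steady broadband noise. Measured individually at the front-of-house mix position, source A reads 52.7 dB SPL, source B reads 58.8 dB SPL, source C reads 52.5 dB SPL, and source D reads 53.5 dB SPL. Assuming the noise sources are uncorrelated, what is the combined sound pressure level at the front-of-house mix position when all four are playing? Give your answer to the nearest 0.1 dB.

61.3 dB SPL

Incoherent sources sum as intensities:
L_total = 10·log₁₀(10^(52.7/10) + 10^(58.8/10) + 10^(52.5/10) + 10^(53.5/10)) = 10·log₁₀(1346000) = 61.3 dB SPL.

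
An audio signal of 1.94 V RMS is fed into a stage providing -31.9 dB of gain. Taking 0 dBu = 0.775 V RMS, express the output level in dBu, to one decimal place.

Input level: 20·log₁₀(1.94/0.775) = 7.97 dBu.
Output: 7.97 − 31.9 = -23.9 dBu.

-23.9 dBu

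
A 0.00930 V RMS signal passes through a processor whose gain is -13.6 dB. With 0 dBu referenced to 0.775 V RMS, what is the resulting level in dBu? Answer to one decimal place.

Input level: 20·log₁₀(0.00930/0.775) = -38.42 dBu.
Output: -38.42 − 13.6 = -52.0 dBu.

-52.0 dBu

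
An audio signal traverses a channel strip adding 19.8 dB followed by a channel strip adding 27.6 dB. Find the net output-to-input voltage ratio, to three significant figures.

234

Net gain = 19.8 + 27.6 = 47.4 dB.
Voltage ratio = 10^(47.4/20) = 234.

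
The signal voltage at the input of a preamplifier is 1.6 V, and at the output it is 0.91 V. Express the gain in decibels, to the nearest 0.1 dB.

-4.9 dB

Voltage ratio → dB uses the 20·log₁₀ form:
20·log₁₀(0.91/1.6) = 20·log₁₀(0.5687) = -4.9 dB.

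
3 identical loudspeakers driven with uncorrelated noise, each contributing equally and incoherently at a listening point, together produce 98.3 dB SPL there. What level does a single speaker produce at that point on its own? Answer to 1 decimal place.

93.5 dB SPL

3 equal incoherent sources add 10·log₁₀(3) = 4.77 dB over one source.
L_one = 98.3 − 4.77 = 93.5 dB SPL.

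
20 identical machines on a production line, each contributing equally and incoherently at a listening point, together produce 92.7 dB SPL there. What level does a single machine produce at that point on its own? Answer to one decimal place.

20 equal incoherent sources add 10·log₁₀(20) = 13.01 dB over one source.
L_one = 92.7 − 13.01 = 79.7 dB SPL.

79.7 dB SPL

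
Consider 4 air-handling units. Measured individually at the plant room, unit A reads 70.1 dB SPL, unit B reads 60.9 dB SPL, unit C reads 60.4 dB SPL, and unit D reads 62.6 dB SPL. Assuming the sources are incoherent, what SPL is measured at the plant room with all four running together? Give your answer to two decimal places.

Uncorrelated sources add in intensity (power), not in dB.
L_total = 10·log₁₀(10^(70.1/10) + 10^(60.9/10) + 10^(60.4/10) + 10^(62.6/10)) = 10·log₁₀(14380000) = 71.58 dB SPL.

71.58 dB SPL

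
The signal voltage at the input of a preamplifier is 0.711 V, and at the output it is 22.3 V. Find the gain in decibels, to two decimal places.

29.93 dB

For a voltage ratio, dB = 20·log₁₀(V₂/V₁).
20·log₁₀(22.3/0.711) = 20·log₁₀(31.36) = 29.93 dB.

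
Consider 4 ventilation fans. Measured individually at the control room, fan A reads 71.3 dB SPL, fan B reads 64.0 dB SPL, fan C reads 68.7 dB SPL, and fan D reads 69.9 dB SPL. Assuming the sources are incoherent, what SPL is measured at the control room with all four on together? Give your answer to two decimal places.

Uncorrelated sources add in intensity (power), not in dB.
L_total = 10·log₁₀(10^(71.3/10) + 10^(64.0/10) + 10^(68.7/10) + 10^(69.9/10)) = 10·log₁₀(33190000) = 75.21 dB SPL.

75.21 dB SPL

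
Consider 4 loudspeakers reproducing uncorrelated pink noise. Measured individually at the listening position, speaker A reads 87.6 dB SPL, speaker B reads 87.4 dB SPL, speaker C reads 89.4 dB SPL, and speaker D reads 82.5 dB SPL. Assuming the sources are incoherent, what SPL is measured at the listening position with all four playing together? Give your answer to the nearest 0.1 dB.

93.4 dB SPL

Add the sources as powers (linear), then convert back to dB:
L_total = 10·log₁₀(10^(87.6/10) + 10^(87.4/10) + 10^(89.4/10) + 10^(82.5/10)) = 10·log₁₀(2174000000) = 93.4 dB SPL.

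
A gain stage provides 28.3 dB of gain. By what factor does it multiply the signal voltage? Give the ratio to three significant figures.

26.0

Voltage ratio = 10^(dB/20).
10^(28.3/20) = 10^(1.415) = 26.0.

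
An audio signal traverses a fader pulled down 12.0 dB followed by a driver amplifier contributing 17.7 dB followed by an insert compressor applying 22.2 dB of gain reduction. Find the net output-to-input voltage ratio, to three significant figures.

Net gain = (−12.0) + 17.7 + (−22.2) = -16.5 dB.
Voltage ratio = 10^(-16.5/20) = 0.150.

0.150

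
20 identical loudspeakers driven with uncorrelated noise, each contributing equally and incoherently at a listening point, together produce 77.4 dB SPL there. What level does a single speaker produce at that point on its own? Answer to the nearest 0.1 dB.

64.4 dB SPL

20 equal incoherent sources add 10·log₁₀(20) = 13.01 dB over one source.
L_one = 77.4 − 13.01 = 64.4 dB SPL.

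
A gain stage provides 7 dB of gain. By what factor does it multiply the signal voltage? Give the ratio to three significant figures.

Voltage ratio = 10^(dB/20).
10^(7/20) = 10^(0.3500) = 2.24.

2.24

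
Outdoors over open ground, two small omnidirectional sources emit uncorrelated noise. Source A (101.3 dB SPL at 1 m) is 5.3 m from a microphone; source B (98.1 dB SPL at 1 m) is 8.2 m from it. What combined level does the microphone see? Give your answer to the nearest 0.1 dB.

At the listener: L_A = 101.3 − 20·log₁₀(5.3) = 86.81 dB; L_B = 98.1 − 20·log₁₀(8.2) = 79.82 dB.
Combined: 10·log₁₀(10^(86.81/10)+10^(79.82/10)) = 87.6 dB SPL.

87.6 dB SPL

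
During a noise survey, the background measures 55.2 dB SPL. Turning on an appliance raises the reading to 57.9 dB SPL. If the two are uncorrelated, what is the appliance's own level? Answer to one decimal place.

54.6 dB SPL

Remove the background by subtracting linear intensities:
L_src = 10·log₁₀(10^(57.9/10) − 10^(55.2/10)) = 10·log₁₀(285500) = 54.6 dB SPL.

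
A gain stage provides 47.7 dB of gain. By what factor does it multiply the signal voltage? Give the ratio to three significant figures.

243

Voltage ratio = 10^(dB/20).
10^(47.7/20) = 10^(2.385) = 243.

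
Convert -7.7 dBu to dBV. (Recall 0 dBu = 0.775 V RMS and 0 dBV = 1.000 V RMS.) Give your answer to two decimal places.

-9.91 dBV

The offset between the scales is 20·log₁₀(0.775/1.000) = −2.214 dB.
So dBV = -7.7 − 2.214 = -9.91 dBV.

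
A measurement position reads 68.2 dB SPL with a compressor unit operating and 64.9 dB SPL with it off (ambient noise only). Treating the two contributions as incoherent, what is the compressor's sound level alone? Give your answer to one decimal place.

Background correction is a power subtraction:
L_src = 10·log₁₀(10^(68.2/10) − 10^(64.9/10)) = 10·log₁₀(3517000) = 65.5 dB SPL.

65.5 dB SPL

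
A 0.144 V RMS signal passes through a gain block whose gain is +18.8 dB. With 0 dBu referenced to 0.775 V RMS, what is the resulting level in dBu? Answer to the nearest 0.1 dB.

Input level: 20·log₁₀(0.144/0.775) = -14.62 dBu.
Output: -14.62 + 18.8 = +4.2 dBu.

+4.2 dBu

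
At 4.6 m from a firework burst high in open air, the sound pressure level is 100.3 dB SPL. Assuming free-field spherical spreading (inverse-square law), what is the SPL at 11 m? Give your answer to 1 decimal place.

For a point source in a free field, ΔL = −20·log₁₀(d₂/d₁).
ΔL = −20·log₁₀(11/4.6) = -7.57 dB, so L₂ = 100.3 + (-7.57) = 92.7 dB SPL.

92.7 dB SPL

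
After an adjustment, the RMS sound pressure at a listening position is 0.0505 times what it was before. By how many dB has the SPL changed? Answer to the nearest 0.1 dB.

Sound pressure is an amplitude quantity: ΔL = 20·log₁₀(p₂/p₁).
20·log₁₀(0.0505) = -25.9 dB.

-25.9 dB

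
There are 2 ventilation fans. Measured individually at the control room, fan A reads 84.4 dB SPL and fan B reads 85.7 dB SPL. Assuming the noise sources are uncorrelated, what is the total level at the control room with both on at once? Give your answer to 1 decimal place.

Incoherent sources sum as intensities:
L_total = 10·log₁₀(10^(84.4/10) + 10^(85.7/10)) = 10·log₁₀(647000000) = 88.1 dB SPL.

88.1 dB SPL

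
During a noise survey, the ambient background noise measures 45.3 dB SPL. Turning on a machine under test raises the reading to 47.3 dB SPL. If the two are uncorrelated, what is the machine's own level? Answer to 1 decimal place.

43.0 dB SPL

Remove the background by subtracting linear intensities:
L_src = 10·log₁₀(10^(47.3/10) − 10^(45.3/10)) = 10·log₁₀(19820) = 43.0 dB SPL.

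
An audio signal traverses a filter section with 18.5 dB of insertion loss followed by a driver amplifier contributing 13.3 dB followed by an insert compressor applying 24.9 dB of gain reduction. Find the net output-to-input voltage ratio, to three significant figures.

0.0313

Net gain = (−18.5) + 13.3 + (−24.9) = -30.1 dB.
Voltage ratio = 10^(-30.1/20) = 0.0313.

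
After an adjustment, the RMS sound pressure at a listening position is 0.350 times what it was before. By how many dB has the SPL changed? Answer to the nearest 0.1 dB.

SPL change from a pressure ratio uses the 20·log₁₀ form:
20·log₁₀(0.350) = -9.1 dB.

-9.1 dB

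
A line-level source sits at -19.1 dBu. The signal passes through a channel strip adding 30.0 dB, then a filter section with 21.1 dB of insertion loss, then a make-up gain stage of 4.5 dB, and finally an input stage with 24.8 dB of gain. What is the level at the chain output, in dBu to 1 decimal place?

In dB, series stages simply add:
-19.1 + 30.0 − 21.1 + 4.5 + 24.8 = +19.1 dBu.

+19.1 dBu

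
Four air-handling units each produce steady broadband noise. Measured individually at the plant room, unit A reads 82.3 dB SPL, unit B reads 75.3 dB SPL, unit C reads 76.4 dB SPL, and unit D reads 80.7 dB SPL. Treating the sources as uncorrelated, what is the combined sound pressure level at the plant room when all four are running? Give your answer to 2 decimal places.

Add the sources as powers (linear), then convert back to dB:
L_total = 10·log₁₀(10^(82.3/10) + 10^(75.3/10) + 10^(76.4/10) + 10^(80.7/10)) = 10·log₁₀(364900000) = 85.62 dB SPL.

85.62 dB SPL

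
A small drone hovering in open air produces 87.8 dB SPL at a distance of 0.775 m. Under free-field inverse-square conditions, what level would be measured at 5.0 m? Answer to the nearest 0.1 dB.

71.6 dB SPL

Inverse-square spreading gives ΔL = −20·log₁₀(d₂/d₁).
ΔL = −20·log₁₀(5.0/0.775) = -16.19 dB, so L₂ = 87.8 + (-16.19) = 71.6 dB SPL.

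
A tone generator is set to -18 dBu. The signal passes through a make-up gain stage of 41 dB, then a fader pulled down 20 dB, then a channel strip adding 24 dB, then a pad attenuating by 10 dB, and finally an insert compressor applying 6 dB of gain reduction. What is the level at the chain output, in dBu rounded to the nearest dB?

+11 dBu

Gain stages sum in dB:
-18 + 41 − 20 + 24 − 10 − 6 = +11 dBu.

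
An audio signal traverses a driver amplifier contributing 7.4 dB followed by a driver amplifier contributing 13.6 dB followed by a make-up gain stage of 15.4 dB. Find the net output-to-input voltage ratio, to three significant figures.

66.1

Net gain = 7.4 + 13.6 + 15.4 = 36.4 dB.
Voltage ratio = 10^(36.4/20) = 66.1.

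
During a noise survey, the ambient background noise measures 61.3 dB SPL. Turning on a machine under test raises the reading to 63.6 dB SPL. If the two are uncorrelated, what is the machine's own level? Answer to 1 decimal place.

Subtract intensities: L_src = 10·log₁₀(10^(L_total/10) − 10^(L_bg/10)).
L_src = 10·log₁₀(10^(63.6/10) − 10^(61.3/10)) = 10·log₁₀(941900) = 59.7 dB SPL.

59.7 dB SPL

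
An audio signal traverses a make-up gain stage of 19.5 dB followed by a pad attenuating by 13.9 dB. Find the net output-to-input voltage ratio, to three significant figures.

1.91

Net gain = 19.5 + (−13.9) = 5.6 dB.
Voltage ratio = 10^(5.6/20) = 1.91.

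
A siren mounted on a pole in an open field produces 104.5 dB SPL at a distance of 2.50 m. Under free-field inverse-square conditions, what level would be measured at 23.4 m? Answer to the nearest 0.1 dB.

Free-field point source: level drops by 20·log₁₀ of the distance ratio.
ΔL = −20·log₁₀(23.4/2.50) = -19.43 dB, so L₂ = 104.5 + (-19.43) = 85.1 dB SPL.

85.1 dB SPL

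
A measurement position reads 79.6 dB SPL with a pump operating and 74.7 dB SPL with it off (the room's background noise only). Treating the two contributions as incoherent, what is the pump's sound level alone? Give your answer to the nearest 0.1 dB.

Subtract intensities: L_src = 10·log₁₀(10^(L_total/10) − 10^(L_bg/10)).
L_src = 10·log₁₀(10^(79.6/10) − 10^(74.7/10)) = 10·log₁₀(61690000) = 77.9 dB SPL.

77.9 dB SPL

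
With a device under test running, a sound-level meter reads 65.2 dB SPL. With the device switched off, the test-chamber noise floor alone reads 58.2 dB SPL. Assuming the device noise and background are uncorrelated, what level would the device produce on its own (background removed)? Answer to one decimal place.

64.2 dB SPL

Background correction is a power subtraction:
L_src = 10·log₁₀(10^(65.2/10) − 10^(58.2/10)) = 10·log₁₀(2651000) = 64.2 dB SPL.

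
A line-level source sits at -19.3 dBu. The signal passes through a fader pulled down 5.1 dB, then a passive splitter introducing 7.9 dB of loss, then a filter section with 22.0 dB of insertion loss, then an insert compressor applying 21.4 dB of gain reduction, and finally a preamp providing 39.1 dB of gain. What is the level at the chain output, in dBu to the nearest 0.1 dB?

Gain stages sum in dB:
-19.3 − 5.1 − 7.9 − 22.0 − 21.4 + 39.1 = -36.6 dBu.

-36.6 dBu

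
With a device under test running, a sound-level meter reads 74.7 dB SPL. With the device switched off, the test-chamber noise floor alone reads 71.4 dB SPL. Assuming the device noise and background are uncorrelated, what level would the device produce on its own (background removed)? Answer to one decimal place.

Remove the background by subtracting linear intensities:
L_src = 10·log₁₀(10^(74.7/10) − 10^(71.4/10)) = 10·log₁₀(15710000) = 72.0 dB SPL.

72.0 dB SPL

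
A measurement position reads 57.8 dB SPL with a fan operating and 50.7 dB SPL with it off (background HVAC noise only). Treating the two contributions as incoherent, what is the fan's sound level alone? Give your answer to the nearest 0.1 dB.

Remove the background by subtracting linear intensities:
L_src = 10·log₁₀(10^(57.8/10) − 10^(50.7/10)) = 10·log₁₀(485100) = 56.9 dB SPL.

56.9 dB SPL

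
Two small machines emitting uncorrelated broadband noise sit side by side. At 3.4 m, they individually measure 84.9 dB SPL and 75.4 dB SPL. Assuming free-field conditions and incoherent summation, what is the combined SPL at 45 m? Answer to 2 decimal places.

Combined at 3.4 m: 10·log₁₀(10^(84.9/10)+10^(75.4/10)) = 85.362 dB SPL.
Then apply −20·log₁₀(45/3.4) = -22.435 dB → 62.93 dB SPL.

62.93 dB SPL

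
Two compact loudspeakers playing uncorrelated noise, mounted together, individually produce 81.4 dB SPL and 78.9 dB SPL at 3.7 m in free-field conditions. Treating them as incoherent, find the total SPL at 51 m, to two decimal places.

Combined at 3.7 m: 10·log₁₀(10^(81.4/10)+10^(78.9/10)) = 83.338 dB SPL.
Then apply −20·log₁₀(51/3.7) = -22.787 dB → 60.55 dB SPL.

60.55 dB SPL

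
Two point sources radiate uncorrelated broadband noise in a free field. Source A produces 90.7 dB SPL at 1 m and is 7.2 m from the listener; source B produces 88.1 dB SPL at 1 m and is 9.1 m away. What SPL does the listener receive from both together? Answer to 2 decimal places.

At the listener: L_A = 90.7 − 20·log₁₀(7.2) = 73.553 dB; L_B = 88.1 − 20·log₁₀(9.1) = 68.919 dB.
Combined: 10·log₁₀(10^(73.553/10)+10^(68.919/10)) = 74.84 dB SPL.

74.84 dB SPL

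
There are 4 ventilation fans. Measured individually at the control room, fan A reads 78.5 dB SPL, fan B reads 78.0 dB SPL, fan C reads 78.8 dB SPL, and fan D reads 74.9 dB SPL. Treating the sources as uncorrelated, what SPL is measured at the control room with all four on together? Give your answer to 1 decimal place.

Uncorrelated sources add in intensity (power), not in dB.
L_total = 10·log₁₀(10^(78.5/10) + 10^(78.0/10) + 10^(78.8/10) + 10^(74.9/10)) = 10·log₁₀(240700000) = 83.8 dB SPL.

83.8 dB SPL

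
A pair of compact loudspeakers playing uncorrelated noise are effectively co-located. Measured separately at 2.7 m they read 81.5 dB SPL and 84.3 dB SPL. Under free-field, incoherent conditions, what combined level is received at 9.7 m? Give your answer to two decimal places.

Combined at 2.7 m: 10·log₁₀(10^(81.5/10)+10^(84.3/10)) = 86.132 dB SPL.
Then apply −20·log₁₀(9.7/2.7) = -11.108 dB → 75.02 dB SPL.

75.02 dB SPL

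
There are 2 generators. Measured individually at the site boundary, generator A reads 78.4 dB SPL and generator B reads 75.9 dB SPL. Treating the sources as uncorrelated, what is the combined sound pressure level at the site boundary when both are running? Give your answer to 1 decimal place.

80.3 dB SPL

Add the sources as powers (linear), then convert back to dB:
L_total = 10·log₁₀(10^(78.4/10) + 10^(75.9/10)) = 10·log₁₀(108100000) = 80.3 dB SPL.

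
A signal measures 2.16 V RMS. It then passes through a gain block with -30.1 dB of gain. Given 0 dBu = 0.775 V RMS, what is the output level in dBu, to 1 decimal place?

-21.2 dBu

Input level: 20·log₁₀(2.16/0.775) = 8.90 dBu.
Output: 8.90 − 30.1 = -21.2 dBu.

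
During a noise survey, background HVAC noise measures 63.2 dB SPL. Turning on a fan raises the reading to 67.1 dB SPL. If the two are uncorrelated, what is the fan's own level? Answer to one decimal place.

64.8 dB SPL

Remove the background by subtracting linear intensities:
L_src = 10·log₁₀(10^(67.1/10) − 10^(63.2/10)) = 10·log₁₀(3039000) = 64.8 dB SPL.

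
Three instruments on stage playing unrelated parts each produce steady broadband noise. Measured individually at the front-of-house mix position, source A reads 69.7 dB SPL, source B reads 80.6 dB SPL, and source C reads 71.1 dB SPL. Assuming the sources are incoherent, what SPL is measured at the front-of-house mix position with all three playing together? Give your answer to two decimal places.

Add the sources as powers (linear), then convert back to dB:
L_total = 10·log₁₀(10^(69.7/10) + 10^(80.6/10) + 10^(71.1/10)) = 10·log₁₀(137000000) = 81.37 dB SPL.

81.37 dB SPL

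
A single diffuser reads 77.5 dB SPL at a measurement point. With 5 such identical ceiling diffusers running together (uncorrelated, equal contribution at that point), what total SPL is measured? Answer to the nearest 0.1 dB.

84.5 dB SPL

5 equal incoherent sources raise the level by 10·log₁₀(5) = 6.99 dB.
L_total = 77.5 + 6.99 = 84.5 dB SPL.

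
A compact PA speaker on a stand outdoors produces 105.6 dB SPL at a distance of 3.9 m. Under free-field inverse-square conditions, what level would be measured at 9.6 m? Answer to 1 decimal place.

97.8 dB SPL

Inverse-square spreading gives ΔL = −20·log₁₀(d₂/d₁).
ΔL = −20·log₁₀(9.6/3.9) = -7.82 dB, so L₂ = 105.6 + (-7.82) = 97.8 dB SPL.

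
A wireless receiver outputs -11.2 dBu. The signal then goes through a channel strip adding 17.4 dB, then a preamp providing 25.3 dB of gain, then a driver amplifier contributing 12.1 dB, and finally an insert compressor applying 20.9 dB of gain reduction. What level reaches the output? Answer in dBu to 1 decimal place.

+22.7 dBu

In dB, series stages simply add:
-11.2 + 17.4 + 25.3 + 12.1 − 20.9 = +22.7 dBu.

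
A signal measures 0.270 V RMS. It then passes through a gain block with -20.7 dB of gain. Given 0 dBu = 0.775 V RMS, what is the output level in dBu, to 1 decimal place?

Input level: 20·log₁₀(0.270/0.775) = -9.16 dBu.
Output: -9.16 − 20.7 = -29.9 dBu.

-29.9 dBu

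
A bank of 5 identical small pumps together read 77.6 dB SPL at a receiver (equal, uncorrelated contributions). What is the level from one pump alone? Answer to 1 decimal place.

5 equal incoherent sources add 10·log₁₀(5) = 6.99 dB over one source.
L_one = 77.6 − 6.99 = 70.6 dB SPL.

70.6 dB SPL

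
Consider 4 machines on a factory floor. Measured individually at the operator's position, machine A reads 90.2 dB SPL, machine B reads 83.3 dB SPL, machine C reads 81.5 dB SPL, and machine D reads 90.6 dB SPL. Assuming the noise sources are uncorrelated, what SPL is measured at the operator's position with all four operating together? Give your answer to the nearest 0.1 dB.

Uncorrelated sources add in intensity (power), not in dB.
L_total = 10·log₁₀(10^(90.2/10) + 10^(83.3/10) + 10^(81.5/10) + 10^(90.6/10)) = 10·log₁₀(2550000000) = 94.1 dB SPL.

94.1 dB SPL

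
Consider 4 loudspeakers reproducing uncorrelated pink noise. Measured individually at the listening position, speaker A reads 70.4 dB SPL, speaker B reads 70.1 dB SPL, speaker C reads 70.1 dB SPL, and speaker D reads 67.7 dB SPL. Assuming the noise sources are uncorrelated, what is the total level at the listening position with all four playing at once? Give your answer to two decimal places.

75.72 dB SPL

Uncorrelated sources add in intensity (power), not in dB.
L_total = 10·log₁₀(10^(70.4/10) + 10^(70.1/10) + 10^(70.1/10) + 10^(67.7/10)) = 10·log₁₀(37320000) = 75.72 dB SPL.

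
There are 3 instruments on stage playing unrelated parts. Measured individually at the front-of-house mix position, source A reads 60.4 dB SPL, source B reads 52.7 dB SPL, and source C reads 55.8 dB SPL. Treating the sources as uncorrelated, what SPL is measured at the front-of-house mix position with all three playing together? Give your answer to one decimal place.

Uncorrelated sources add in intensity (power), not in dB.
L_total = 10·log₁₀(10^(60.4/10) + 10^(52.7/10) + 10^(55.8/10)) = 10·log₁₀(1663000) = 62.2 dB SPL.

62.2 dB SPL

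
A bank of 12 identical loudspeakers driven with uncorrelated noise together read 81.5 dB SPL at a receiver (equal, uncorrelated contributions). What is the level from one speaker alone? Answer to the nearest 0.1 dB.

12 equal incoherent sources add 10·log₁₀(12) = 10.79 dB over one source.
L_one = 81.5 − 10.79 = 70.7 dB SPL.

70.7 dB SPL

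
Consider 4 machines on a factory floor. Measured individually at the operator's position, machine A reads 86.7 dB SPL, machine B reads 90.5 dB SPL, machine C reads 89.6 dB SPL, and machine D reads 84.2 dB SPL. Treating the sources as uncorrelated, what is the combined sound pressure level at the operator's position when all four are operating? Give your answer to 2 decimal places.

Uncorrelated sources add in intensity (power), not in dB.
L_total = 10·log₁₀(10^(86.7/10) + 10^(90.5/10) + 10^(89.6/10) + 10^(84.2/10)) = 10·log₁₀(2765000000) = 94.42 dB SPL.

94.42 dB SPL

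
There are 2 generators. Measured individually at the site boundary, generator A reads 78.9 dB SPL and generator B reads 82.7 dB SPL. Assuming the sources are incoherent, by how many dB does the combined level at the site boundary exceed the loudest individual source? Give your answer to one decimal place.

1.5 dB

Uncorrelated sources add in intensity (power), not in dB.
L_total = 10·log₁₀(10^(78.9/10) + 10^(82.7/10)) = 84.21 dB SPL.
Excess over the loudest (82.7 dB): 84.21 − 82.7 = 1.5 dB.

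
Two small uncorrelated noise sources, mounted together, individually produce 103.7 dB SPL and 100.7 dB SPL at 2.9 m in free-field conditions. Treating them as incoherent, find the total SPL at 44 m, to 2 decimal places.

81.84 dB SPL

Combined at 2.9 m: 10·log₁₀(10^(103.7/10)+10^(100.7/10)) = 105.464 dB SPL.
Then apply −20·log₁₀(44/2.9) = -23.621 dB → 81.84 dB SPL.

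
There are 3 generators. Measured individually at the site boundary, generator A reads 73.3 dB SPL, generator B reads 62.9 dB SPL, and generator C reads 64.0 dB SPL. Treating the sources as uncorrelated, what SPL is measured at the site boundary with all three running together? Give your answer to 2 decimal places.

Add the sources as powers (linear), then convert back to dB:
L_total = 10·log₁₀(10^(73.3/10) + 10^(62.9/10) + 10^(64.0/10)) = 10·log₁₀(25840000) = 74.12 dB SPL.

74.12 dB SPL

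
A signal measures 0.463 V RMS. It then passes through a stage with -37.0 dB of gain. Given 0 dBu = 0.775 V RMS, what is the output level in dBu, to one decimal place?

Input level: 20·log₁₀(0.463/0.775) = -4.47 dBu.
Output: -4.47 − 37.0 = -41.5 dBu.

-41.5 dBu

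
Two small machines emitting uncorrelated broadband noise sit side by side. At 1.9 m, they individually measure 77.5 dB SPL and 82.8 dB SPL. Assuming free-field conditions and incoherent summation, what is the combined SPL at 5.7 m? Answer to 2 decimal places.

74.38 dB SPL

Combined at 1.9 m: 10·log₁₀(10^(77.5/10)+10^(82.8/10)) = 83.923 dB SPL.
Then apply −20·log₁₀(5.7/1.9) = -9.542 dB → 74.38 dB SPL.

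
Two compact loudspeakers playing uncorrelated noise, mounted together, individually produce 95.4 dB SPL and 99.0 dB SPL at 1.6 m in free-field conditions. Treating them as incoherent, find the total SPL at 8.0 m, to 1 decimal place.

Combined at 1.6 m: 10·log₁₀(10^(95.4/10)+10^(99.0/10)) = 100.57 dB SPL.
Then apply −20·log₁₀(8.0/1.6) = -13.98 dB → 86.6 dB SPL.

86.6 dB SPL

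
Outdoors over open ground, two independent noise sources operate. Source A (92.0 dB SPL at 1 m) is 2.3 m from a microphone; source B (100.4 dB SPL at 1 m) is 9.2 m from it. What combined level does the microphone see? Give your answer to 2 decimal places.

86.33 dB SPL

At the listener: L_A = 92.0 − 20·log₁₀(2.3) = 84.765 dB; L_B = 100.4 − 20·log₁₀(9.2) = 81.124 dB.
Combined: 10·log₁₀(10^(84.765/10)+10^(81.124/10)) = 86.33 dB SPL.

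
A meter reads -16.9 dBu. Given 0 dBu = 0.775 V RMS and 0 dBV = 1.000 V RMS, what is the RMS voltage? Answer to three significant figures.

0.111 V

V = 0.775 V × 10^(-16.9/20).
= 0.775 × 0.1429 = 0.111 V.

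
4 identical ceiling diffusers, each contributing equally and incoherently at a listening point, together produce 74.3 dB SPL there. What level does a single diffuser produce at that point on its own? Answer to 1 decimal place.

68.3 dB SPL

4 equal incoherent sources add 10·log₁₀(4) = 6.02 dB over one source.
L_one = 74.3 − 6.02 = 68.3 dB SPL.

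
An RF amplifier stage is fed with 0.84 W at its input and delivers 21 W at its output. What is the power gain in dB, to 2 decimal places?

13.98 dB

For a power ratio, dB = 10·log₁₀(P₂/P₁).
10·log₁₀(21/0.84) = 10·log₁₀(25.00) = 13.98 dB.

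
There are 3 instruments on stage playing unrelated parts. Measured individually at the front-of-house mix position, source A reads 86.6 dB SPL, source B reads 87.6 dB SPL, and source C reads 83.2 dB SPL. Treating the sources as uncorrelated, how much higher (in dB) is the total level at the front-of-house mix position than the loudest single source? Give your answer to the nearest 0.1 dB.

3.3 dB

Uncorrelated sources add in intensity (power), not in dB.
L_total = 10·log₁₀(10^(86.6/10) + 10^(87.6/10) + 10^(83.2/10)) = 90.94 dB SPL.
Excess over the loudest (87.6 dB): 90.94 − 87.6 = 3.3 dB.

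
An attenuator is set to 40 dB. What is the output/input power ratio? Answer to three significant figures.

Power ratio = 10^(dB/10).
10^(-40/10) = 10^(-4.000) = 0.000100.

0.000100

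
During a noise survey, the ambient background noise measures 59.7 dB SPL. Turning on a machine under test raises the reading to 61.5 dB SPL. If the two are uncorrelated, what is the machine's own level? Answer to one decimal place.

Remove the background by subtracting linear intensities:
L_src = 10·log₁₀(10^(61.5/10) − 10^(59.7/10)) = 10·log₁₀(479300) = 56.8 dB SPL.

56.8 dB SPL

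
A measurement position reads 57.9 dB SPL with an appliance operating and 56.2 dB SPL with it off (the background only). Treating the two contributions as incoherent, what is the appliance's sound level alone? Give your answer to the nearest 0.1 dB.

Background correction is a power subtraction:
L_src = 10·log₁₀(10^(57.9/10) − 10^(56.2/10)) = 10·log₁₀(199700) = 53.0 dB SPL.

53.0 dB SPL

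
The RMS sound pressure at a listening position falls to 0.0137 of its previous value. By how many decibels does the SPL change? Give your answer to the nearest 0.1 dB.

-37.3 dB

SPL change from a pressure ratio uses the 20·log₁₀ form:
20·log₁₀(0.0137) = -37.3 dB.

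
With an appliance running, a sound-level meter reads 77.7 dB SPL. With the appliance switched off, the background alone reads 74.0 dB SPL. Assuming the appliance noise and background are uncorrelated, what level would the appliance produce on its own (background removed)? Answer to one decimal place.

Subtract intensities: L_src = 10·log₁₀(10^(L_total/10) − 10^(L_bg/10)).
L_src = 10·log₁₀(10^(77.7/10) − 10^(74.0/10)) = 10·log₁₀(33770000) = 75.3 dB SPL.

75.3 dB SPL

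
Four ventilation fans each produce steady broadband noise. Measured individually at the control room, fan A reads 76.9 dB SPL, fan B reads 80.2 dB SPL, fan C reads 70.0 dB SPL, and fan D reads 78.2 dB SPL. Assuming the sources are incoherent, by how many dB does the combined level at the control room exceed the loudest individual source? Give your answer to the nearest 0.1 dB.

3.4 dB

Incoherent sources sum as intensities:
L_total = 10·log₁₀(10^(76.9/10) + 10^(80.2/10) + 10^(70.0/10) + 10^(78.2/10)) = 83.61 dB SPL.
Excess over the loudest (80.2 dB): 83.61 − 80.2 = 3.4 dB.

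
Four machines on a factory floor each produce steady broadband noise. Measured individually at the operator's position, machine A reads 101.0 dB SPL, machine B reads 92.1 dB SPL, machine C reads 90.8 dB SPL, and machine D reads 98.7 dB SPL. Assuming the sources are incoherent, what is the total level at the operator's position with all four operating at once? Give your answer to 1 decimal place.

Add the sources as powers (linear), then convert back to dB:
L_total = 10·log₁₀(10^(101.0/10) + 10^(92.1/10) + 10^(90.8/10) + 10^(98.7/10)) = 10·log₁₀(22826000000) = 103.6 dB SPL.

103.6 dB SPL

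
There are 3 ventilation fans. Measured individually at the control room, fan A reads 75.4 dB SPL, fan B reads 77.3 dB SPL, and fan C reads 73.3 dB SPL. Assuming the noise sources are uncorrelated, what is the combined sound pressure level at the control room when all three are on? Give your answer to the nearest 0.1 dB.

80.4 dB SPL

Add the sources as powers (linear), then convert back to dB:
L_total = 10·log₁₀(10^(75.4/10) + 10^(77.3/10) + 10^(73.3/10)) = 10·log₁₀(109800000) = 80.4 dB SPL.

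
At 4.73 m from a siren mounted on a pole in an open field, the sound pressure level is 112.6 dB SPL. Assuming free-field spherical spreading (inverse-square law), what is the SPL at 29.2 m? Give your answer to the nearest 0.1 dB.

96.8 dB SPL

Free-field point source: level drops by 20·log₁₀ of the distance ratio.
ΔL = −20·log₁₀(29.2/4.73) = -15.81 dB, so L₂ = 112.6 + (-15.81) = 96.8 dB SPL.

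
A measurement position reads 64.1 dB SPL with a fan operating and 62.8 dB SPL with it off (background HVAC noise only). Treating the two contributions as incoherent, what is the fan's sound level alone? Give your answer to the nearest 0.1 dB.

Remove the background by subtracting linear intensities:
L_src = 10·log₁₀(10^(64.1/10) − 10^(62.8/10)) = 10·log₁₀(664900) = 58.2 dB SPL.

58.2 dB SPL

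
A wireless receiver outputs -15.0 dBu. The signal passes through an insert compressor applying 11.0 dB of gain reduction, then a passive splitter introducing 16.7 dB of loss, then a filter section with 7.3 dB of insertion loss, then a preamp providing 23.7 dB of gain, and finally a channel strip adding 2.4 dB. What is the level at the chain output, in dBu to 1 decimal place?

Cascaded gains and losses add directly in dB.
-15.0 − 11.0 − 16.7 − 7.3 + 23.7 + 2.4 = -23.9 dBu.

-23.9 dBu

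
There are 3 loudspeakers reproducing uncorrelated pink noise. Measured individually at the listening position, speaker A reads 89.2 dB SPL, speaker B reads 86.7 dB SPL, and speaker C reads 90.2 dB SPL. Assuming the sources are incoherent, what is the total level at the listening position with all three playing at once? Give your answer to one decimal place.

93.7 dB SPL

Uncorrelated sources add in intensity (power), not in dB.
L_total = 10·log₁₀(10^(89.2/10) + 10^(86.7/10) + 10^(90.2/10)) = 10·log₁₀(2347000000) = 93.7 dB SPL.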